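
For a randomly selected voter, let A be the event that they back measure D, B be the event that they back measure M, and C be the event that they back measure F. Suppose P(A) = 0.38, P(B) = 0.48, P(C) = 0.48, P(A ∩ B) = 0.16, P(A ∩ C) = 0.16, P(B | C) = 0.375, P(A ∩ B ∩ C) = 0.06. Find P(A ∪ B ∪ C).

P(B ∩ C) = P(C)·P(B|C) = 0.48 × 0.375 = 0.18
By inclusion-exclusion,
P(A ∪ B ∪ C) = 0.38 + 0.48 + 0.48 − 0.16 − 0.16 − 0.18 + 0.06 = 0.90

0.90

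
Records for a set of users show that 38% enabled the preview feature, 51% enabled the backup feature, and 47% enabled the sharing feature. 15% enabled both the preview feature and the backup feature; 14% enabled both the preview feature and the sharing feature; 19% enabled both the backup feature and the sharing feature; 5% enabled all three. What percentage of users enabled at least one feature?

93%

P(at least one) = 38 + 51 + 47 − 15 − 14 − 19 + 5 = 93%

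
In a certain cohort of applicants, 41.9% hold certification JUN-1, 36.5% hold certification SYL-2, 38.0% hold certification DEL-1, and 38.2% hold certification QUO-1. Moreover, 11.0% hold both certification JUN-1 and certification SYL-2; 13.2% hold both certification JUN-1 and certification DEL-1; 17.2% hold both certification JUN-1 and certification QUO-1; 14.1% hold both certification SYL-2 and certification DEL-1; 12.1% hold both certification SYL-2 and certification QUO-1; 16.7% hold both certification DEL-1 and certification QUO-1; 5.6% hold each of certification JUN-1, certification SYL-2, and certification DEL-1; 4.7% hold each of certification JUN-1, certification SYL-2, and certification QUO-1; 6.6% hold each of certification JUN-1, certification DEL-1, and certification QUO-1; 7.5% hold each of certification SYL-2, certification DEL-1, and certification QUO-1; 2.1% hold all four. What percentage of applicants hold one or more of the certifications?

P(union) = 41.9 + 36.5 + 38.0 + 38.2 − 11.0 − 13.2 − 17.2 − 14.1 − 12.1 − 16.7 + 5.6 + 4.7 + 6.6 + 7.5 − 2.1 = 92.6%

92.6%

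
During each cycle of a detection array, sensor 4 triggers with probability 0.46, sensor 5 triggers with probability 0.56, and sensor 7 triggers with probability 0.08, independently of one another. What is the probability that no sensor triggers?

0.218592

P(none) = (1 − 0.46) × (1 − 0.56) × (1 − 0.08) = 0.54 × 0.44 × 0.92 = 0.218592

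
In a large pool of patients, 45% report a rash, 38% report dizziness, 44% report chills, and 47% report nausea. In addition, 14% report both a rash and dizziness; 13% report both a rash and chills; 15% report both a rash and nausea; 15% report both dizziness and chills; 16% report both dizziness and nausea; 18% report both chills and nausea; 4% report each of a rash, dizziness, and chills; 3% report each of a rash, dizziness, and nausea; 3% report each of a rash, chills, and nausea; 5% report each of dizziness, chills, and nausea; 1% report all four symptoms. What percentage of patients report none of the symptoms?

3%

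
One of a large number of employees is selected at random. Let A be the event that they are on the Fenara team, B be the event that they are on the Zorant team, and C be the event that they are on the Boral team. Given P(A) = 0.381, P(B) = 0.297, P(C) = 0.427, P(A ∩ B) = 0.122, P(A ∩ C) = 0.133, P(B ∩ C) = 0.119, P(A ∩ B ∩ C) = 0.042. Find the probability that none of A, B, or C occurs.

Apply inclusion-exclusion:
P(A ∪ B ∪ C) = 0.381 + 0.297 + 0.427 − 0.122 − 0.133 − 0.119 + 0.042 = 0.773
P(none) = 1 − 0.773 = 0.227

0.227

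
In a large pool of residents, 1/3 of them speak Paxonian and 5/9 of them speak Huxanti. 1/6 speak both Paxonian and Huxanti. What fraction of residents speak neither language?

5/18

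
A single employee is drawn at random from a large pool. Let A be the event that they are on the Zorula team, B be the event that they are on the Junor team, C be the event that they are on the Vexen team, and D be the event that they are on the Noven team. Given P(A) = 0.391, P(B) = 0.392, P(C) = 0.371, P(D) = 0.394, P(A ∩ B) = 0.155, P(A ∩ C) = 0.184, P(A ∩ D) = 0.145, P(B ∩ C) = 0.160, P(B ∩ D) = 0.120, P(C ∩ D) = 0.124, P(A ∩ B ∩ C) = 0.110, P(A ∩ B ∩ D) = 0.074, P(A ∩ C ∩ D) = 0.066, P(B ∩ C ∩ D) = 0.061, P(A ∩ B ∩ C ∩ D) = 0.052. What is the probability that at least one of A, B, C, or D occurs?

P(A ∪ B ∪ C ∪ D) = 0.391 + 0.392 + 0.371 + 0.394 − 0.155 − 0.184 − 0.145 − 0.160 − 0.120 − 0.124 + 0.110 + 0.074 + 0.066 + 0.061 − 0.052 = 0.919

0.919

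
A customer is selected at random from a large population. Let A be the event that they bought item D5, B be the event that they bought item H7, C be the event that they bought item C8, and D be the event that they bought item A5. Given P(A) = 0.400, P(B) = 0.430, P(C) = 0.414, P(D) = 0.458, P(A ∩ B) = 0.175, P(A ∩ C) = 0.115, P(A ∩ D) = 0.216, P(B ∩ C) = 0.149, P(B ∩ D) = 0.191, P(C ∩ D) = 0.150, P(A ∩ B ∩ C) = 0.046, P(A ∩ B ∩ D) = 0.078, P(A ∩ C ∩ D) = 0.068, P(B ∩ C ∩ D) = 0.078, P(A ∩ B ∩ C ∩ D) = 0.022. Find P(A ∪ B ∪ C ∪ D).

0.954

By inclusion-exclusion,
P(A ∪ B ∪ C ∪ D) = 0.400 + 0.430 + 0.414 + 0.458 − 0.175 − 0.115 − 0.216 − 0.149 − 0.191 − 0.150 + 0.046 + 0.078 + 0.068 + 0.078 − 0.022 = 0.954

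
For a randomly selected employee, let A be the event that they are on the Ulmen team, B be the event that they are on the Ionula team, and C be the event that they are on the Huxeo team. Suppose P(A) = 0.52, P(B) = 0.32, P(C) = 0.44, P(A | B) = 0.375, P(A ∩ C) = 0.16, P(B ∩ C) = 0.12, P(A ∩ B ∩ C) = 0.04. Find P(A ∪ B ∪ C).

P(A ∩ B) = P(B)·P(A|B) = 0.32 × 0.375 = 0.12
Inclusion–exclusion gives
P(A ∪ B ∪ C) = 0.52 + 0.32 + 0.44 − 0.12 − 0.16 − 0.12 + 0.04 = 0.92

0.92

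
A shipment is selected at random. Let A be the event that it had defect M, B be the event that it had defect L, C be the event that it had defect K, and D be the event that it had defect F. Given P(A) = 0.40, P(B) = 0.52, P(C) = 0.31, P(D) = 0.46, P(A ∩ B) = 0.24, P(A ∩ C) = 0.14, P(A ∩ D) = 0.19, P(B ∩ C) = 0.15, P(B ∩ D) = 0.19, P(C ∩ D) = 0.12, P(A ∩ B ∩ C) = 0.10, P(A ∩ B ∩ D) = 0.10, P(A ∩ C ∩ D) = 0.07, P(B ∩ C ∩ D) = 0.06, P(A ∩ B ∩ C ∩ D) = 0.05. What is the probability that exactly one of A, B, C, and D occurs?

0.42

Using the inclusion–exclusion count for exactly one event:
P(exactly one) = 0.40 + 0.52 + 0.31 + 0.46 − 2·0.24 − 2·0.14 − 2·0.19 − 2·0.15 − 2·0.19 − 2·0.12 + 3·0.10 + 3·0.10 + 3·0.07 + 3·0.06 − 4·0.05 = 0.42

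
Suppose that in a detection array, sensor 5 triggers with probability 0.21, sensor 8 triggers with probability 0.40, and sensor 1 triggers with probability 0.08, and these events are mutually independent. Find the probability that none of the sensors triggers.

P(none) = (1 − 0.21) × (1 − 0.40) × (1 − 0.08) = 0.79 × 0.60 × 0.92 = 0.43608

0.43608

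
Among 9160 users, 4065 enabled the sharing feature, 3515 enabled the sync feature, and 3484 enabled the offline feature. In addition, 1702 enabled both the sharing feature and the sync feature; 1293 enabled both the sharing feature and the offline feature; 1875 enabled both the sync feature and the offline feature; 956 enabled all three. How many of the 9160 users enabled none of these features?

2010

Using inclusion–exclusion:
|union| = 4065 + 3515 + 3484 − 1702 − 1293 − 1875 + 956 = 7150
None: 9160 − 7150 = 2010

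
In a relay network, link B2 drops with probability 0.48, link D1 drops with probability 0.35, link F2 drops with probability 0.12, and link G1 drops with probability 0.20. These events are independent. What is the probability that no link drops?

Independence gives P(none) = ∏(1 − pᵢ).
P(none) = (1 − 0.48) × (1 − 0.35) × (1 − 0.12) × (1 − 0.20) = 0.52 × 0.65 × 0.88 × 0.80 = 0.237952

0.237952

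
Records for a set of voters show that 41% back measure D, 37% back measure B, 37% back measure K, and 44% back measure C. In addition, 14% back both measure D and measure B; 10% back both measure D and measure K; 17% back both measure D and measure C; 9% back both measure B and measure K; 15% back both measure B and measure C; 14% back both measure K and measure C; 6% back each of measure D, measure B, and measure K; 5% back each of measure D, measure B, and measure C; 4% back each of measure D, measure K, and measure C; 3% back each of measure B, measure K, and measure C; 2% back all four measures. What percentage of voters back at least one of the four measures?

P(at least one) = 41 + 37 + 37 + 44 − 14 − 10 − 17 − 9 − 15 − 14 + 6 + 5 + 4 + 3 − 2 = 96%

96%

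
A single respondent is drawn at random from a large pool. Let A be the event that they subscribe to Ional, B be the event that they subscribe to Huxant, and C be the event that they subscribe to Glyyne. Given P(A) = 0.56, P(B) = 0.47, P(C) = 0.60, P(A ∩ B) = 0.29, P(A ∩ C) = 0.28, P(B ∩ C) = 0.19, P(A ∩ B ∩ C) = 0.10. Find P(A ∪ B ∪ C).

0.97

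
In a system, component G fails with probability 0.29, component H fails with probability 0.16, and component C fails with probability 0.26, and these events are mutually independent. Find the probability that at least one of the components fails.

P(none) = (1 − 0.29) × (1 − 0.16) × (1 − 0.26) = 0.71 × 0.84 × 0.74 = 0.441336
P(at least one) = 1 − 0.441336 = 0.558664

0.558664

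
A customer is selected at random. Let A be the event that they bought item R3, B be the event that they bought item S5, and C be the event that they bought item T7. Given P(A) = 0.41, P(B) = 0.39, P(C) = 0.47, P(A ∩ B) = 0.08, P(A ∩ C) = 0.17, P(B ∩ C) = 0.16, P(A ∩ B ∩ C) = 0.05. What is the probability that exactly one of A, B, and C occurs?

0.60

Using the inclusion–exclusion count for exactly one event:
P(exactly one) = 0.41 + 0.39 + 0.47 − 2·0.08 − 2·0.17 − 2·0.16 + 3·0.05 = 0.60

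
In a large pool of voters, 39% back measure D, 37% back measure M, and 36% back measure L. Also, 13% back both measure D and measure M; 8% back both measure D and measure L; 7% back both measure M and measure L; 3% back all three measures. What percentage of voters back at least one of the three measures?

P(union) = 39 + 37 + 36 − 13 − 8 − 7 + 3 = 87%

87%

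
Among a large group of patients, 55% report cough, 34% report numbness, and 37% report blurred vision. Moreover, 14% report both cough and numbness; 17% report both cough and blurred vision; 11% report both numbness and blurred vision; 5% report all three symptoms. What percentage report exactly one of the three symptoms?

By inclusion–exclusion (exactly-one form):
P(exactly one) = 55 + 34 + 37 − 2·14 − 2·17 − 2·11 + 3·5 = 57%

57%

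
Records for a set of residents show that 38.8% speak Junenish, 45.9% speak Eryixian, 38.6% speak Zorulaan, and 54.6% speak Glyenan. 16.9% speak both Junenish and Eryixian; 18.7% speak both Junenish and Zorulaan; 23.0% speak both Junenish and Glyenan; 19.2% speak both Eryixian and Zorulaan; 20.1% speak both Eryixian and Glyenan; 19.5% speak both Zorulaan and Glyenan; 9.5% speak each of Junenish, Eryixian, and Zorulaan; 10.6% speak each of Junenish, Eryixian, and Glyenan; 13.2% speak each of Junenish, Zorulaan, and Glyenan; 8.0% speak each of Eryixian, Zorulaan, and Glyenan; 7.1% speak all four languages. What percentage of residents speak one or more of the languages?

94.7%

Inclusion–exclusion gives
P(union) = 38.8 + 45.9 + 38.6 + 54.6 − 16.9 − 18.7 − 23.0 − 19.2 − 20.1 − 19.5 + 9.5 + 10.6 + 13.2 + 8.0 − 7.1 = 94.7%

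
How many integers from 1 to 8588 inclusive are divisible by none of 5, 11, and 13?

By inclusion–exclusion:
floor(8588/5) + floor(8588/11) + floor(8588/13) − floor(8588/55) − floor(8588/65) − floor(8588/143) + floor(8588/715) = 1717 + 780 + 660 − 156 − 132 − 60 + 12 = 2821
8588 − 2821 = 5767

5767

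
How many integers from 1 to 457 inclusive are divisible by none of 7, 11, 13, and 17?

310

floor(457/7) + floor(457/11) + floor(457/13) + floor(457/17) − floor(457/77) − floor(457/91) − floor(457/119) − floor(457/143) − floor(457/187) − floor(457/221) + floor(457/1001) + floor(457/1309) + floor(457/1547) + floor(457/2431) − floor(457/17017) = 65 + 41 + 35 + 26 − 5 − 5 − 3 − 3 − 2 − 2 + 0 + 0 + 0 + 0 − 0 = 147
457 − 147 = 310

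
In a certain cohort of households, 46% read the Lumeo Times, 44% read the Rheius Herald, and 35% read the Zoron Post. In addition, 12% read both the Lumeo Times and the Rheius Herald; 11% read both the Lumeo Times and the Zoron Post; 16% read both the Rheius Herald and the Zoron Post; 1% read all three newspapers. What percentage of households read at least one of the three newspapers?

87%

P(union) = 46 + 44 + 35 − 12 − 11 − 16 + 1 = 87%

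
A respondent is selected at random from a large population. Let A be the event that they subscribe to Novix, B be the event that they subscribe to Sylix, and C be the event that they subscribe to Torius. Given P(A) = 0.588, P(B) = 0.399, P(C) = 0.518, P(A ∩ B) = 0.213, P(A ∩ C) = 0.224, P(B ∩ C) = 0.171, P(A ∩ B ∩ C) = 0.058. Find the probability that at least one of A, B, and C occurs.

0.955

Using inclusion–exclusion:
P(A ∪ B ∪ C) = 0.588 + 0.399 + 0.518 − 0.213 − 0.224 − 0.171 + 0.058 = 0.955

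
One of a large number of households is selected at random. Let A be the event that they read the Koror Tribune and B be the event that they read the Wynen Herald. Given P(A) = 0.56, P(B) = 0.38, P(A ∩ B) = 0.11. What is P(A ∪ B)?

0.83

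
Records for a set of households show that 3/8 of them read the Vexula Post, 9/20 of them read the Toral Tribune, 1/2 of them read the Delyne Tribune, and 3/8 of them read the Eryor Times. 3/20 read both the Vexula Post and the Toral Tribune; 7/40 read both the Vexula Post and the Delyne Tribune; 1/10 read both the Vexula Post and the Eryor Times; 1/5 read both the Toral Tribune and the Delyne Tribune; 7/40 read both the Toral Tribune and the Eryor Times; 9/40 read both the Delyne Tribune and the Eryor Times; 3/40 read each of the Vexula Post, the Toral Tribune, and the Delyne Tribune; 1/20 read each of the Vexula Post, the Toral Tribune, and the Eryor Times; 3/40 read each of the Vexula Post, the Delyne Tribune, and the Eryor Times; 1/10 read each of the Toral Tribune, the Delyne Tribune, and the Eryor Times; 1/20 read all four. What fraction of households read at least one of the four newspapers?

P(≥1) = 3/8 + 9/20 + 1/2 + 3/8 − 3/20 − 7/40 − 1/10 − 1/5 − 7/40 − 9/40 + 3/40 + 1/20 + 3/40 + 1/10 − 1/20 = 37/40

37/40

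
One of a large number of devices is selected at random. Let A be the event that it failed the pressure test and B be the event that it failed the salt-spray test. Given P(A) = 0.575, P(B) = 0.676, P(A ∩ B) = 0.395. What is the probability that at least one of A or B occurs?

By inclusion-exclusion,
P(A ∪ B) = 0.575 + 0.676 − 0.395 = 0.856

0.856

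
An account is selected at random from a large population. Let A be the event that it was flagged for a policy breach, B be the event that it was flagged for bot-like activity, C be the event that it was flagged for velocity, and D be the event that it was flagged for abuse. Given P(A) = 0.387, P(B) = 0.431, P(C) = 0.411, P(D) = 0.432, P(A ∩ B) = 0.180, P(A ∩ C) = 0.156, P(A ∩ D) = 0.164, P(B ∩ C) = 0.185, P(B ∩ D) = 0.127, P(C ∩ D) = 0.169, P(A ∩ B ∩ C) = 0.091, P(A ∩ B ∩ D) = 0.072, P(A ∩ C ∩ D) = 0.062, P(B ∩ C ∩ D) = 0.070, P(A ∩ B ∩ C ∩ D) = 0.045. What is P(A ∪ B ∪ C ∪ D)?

P(A ∪ B ∪ C ∪ D) = 0.387 + 0.431 + 0.411 + 0.432 − 0.180 − 0.156 − 0.164 − 0.185 − 0.127 − 0.169 + 0.091 + 0.072 + 0.062 + 0.070 − 0.045 = 0.930

0.930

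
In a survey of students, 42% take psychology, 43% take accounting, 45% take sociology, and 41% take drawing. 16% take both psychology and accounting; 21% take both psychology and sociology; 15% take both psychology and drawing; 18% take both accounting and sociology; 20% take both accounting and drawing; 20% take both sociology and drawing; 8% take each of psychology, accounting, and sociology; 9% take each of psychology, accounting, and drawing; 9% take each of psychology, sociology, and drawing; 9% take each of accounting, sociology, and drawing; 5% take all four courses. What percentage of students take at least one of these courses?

91%

By inclusion-exclusion,
P(at least one) = 42 + 43 + 45 + 41 − 16 − 21 − 15 − 18 − 20 − 20 + 8 + 9 + 9 + 9 − 5 = 91%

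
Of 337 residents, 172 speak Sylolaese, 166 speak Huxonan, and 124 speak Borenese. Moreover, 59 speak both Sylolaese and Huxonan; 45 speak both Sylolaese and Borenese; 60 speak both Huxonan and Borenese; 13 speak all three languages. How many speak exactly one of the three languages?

N(exactly one) = 172 + 166 + 124 − 2·59 − 2·45 − 2·60 + 3·13 = 173

173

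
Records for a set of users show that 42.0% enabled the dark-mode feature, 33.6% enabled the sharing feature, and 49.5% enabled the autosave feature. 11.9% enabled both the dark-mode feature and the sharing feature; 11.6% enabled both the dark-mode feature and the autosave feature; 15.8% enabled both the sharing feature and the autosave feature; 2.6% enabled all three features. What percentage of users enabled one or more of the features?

By inclusion-exclusion,
P(at least one) = 42.0 + 33.6 + 49.5 − 11.9 − 11.6 − 15.8 + 2.6 = 88.4%

88.4%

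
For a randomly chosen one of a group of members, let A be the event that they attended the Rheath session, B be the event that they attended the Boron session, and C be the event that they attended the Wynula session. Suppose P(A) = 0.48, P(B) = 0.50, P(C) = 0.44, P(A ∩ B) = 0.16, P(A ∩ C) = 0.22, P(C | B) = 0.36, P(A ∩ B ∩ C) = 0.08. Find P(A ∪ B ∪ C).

P(B ∩ C) = P(B)·P(C|B) = 0.50 × 0.36 = 0.18
P(A ∪ B ∪ C) = 0.48 + 0.50 + 0.44 − 0.16 − 0.22 − 0.18 + 0.08 = 0.94

0.94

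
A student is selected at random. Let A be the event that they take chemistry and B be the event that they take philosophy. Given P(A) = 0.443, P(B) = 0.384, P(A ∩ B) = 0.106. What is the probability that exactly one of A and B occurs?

0.615

P(exactly one) = 0.443 + 0.384 − 2·0.106 = 0.615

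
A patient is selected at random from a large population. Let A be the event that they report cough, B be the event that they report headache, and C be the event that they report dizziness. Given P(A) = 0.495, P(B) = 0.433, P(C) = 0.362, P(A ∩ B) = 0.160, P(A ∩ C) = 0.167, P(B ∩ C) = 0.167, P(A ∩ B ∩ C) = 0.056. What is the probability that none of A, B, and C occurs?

0.148

P(A ∪ B ∪ C) = 0.495 + 0.433 + 0.362 − 0.160 − 0.167 − 0.167 + 0.056 = 0.852
P(none) = 1 − 0.852 = 0.148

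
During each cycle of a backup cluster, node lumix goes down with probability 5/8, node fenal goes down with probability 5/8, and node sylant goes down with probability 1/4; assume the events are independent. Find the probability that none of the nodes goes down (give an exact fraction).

Independence gives P(none) = ∏(1 − pᵢ).
P(none) = (1 − 5/8) × (1 − 5/8) × (1 − 1/4) = 3/8 × 3/8 × 3/4 = 27/256

27/256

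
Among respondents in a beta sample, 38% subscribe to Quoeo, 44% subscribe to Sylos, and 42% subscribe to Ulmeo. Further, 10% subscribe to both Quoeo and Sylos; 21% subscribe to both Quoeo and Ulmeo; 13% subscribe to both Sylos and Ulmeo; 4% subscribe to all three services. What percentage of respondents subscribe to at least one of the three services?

84%

By inclusion-exclusion,
P(union) = 38 + 44 + 42 − 10 − 21 − 13 + 4 = 84%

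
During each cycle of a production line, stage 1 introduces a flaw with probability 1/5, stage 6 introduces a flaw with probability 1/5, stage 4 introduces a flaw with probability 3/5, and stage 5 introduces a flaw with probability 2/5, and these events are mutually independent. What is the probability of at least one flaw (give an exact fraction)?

529/625

Since the events are independent, P(none) is the product of the individual non-occurrence probabilities.
P(none) = (1 − 1/5) × (1 − 1/5) × (1 − 3/5) × (1 − 2/5) = 4/5 × 4/5 × 2/5 × 3/5 = 96/625
P(at least one) = 1 − 96/625 = 529/625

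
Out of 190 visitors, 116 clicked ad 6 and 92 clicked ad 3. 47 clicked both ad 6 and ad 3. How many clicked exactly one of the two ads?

Using the inclusion–exclusion count for exactly one event:
N(exactly one) = 116 + 92 − 2·47 = 114

114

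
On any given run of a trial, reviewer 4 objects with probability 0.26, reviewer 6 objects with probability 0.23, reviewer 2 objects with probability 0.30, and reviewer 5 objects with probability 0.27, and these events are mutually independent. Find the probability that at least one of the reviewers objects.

0.7088322

Independence gives P(none) = ∏(1 − pᵢ).
P(none) = (1 − 0.26) × (1 − 0.23) × (1 − 0.30) × (1 − 0.27) = 0.74 × 0.77 × 0.70 × 0.73 = 0.2911678
P(at least one) = 1 − 0.2911678 = 0.7088322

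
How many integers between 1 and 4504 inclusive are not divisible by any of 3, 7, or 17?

Inclusion–exclusion gives
floor(4504/3) + floor(4504/7) + floor(4504/17) − floor(4504/21) − floor(4504/51) − floor(4504/119) + floor(4504/357) = 1501 + 643 + 264 − 214 − 88 − 37 + 12 = 2081
4504 − 2081 = 2423

2423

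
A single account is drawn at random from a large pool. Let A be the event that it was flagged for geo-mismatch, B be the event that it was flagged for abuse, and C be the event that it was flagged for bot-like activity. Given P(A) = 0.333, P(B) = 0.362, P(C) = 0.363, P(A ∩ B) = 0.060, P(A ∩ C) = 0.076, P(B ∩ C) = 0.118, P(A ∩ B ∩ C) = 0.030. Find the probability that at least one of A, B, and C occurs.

Apply inclusion-exclusion:
P(A ∪ B ∪ C) = 0.333 + 0.362 + 0.363 − 0.060 − 0.076 − 0.118 + 0.030 = 0.834

0.834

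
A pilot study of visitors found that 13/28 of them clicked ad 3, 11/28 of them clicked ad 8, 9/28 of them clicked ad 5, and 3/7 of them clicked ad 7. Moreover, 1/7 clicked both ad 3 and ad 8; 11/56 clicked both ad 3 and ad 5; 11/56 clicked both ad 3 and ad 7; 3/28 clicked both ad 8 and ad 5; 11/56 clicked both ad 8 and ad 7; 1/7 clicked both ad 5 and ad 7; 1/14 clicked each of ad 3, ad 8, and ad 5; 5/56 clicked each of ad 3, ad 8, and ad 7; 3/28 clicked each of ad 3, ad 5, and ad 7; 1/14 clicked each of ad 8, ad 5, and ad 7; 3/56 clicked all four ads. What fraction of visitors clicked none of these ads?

5/56

Using inclusion–exclusion:
P(≥1) = 13/28 + 11/28 + 9/28 + 3/7 − 1/7 − 11/56 − 11/56 − 3/28 − 11/56 − 1/7 + 1/14 + 5/56 + 3/28 + 1/14 − 3/56 = 51/56
P(none) = 1 − 51/56 = 5/56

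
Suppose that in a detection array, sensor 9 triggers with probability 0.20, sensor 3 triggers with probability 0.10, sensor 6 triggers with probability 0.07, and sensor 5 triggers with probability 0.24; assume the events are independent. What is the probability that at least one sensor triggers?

0.491104

Since the events are independent, P(none) is the product of the individual non-occurrence probabilities.
P(none) = (1 − 0.20) × (1 − 0.10) × (1 − 0.07) × (1 − 0.24) = 0.80 × 0.90 × 0.93 × 0.76 = 0.508896
P(at least one) = 1 − 0.508896 = 0.491104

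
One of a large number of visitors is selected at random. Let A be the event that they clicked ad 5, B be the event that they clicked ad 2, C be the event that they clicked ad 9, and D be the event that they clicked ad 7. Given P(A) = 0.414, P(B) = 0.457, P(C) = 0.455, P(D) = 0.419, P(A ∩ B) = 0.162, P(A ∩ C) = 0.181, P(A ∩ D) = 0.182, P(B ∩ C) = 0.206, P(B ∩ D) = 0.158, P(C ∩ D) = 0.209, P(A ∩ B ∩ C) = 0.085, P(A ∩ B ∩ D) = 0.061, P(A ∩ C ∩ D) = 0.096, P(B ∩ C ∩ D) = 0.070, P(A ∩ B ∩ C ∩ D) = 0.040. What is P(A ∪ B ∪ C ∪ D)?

0.919

P(A ∪ B ∪ C ∪ D) = 0.414 + 0.457 + 0.455 + 0.419 − 0.162 − 0.181 − 0.182 − 0.206 − 0.158 − 0.209 + 0.085 + 0.061 + 0.096 + 0.070 − 0.040 = 0.919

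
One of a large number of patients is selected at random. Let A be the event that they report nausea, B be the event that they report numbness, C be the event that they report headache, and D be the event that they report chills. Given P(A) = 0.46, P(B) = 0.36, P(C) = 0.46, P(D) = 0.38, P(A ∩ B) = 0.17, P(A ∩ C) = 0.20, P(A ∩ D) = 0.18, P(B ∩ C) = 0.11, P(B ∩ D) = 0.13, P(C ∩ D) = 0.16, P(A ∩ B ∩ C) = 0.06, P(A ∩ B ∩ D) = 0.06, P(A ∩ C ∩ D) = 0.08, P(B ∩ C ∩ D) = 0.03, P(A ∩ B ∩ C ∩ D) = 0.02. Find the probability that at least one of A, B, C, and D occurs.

0.92

By inclusion–exclusion:
P(A ∪ B ∪ C ∪ D) = 0.46 + 0.36 + 0.46 + 0.38 − 0.17 − 0.20 − 0.18 − 0.11 − 0.13 − 0.16 + 0.06 + 0.06 + 0.08 + 0.03 − 0.02 = 0.92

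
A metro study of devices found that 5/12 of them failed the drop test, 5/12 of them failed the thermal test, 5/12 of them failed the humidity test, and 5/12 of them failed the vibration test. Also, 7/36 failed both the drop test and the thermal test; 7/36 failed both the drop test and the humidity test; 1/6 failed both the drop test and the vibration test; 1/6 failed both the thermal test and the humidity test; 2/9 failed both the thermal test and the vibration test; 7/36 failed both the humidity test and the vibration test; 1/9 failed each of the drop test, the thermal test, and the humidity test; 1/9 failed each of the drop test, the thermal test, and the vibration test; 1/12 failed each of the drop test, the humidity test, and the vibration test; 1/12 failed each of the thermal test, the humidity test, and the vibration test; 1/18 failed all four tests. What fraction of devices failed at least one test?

Apply inclusion-exclusion:
P(union) = 5/12 + 5/12 + 5/12 + 5/12 − 7/36 − 7/36 − 1/6 − 1/6 − 2/9 − 7/36 + 1/9 + 1/9 + 1/12 + 1/12 − 1/18 = 31/36

31/36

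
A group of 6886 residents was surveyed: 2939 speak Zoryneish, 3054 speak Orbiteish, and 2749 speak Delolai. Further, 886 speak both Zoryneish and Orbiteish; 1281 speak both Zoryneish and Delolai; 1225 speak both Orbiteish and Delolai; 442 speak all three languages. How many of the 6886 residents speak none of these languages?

|at least one| = 2939 + 3054 + 2749 − 886 − 1281 − 1225 + 442 = 5792
None: 6886 − 5792 = 1094

1094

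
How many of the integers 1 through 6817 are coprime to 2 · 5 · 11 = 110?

2479

floor(6817/2) + floor(6817/5) + floor(6817/11) − floor(6817/10) − floor(6817/22) − floor(6817/55) + floor(6817/110) = 3408 + 1363 + 619 − 681 − 309 − 123 + 61 = 4338
6817 − 4338 = 2479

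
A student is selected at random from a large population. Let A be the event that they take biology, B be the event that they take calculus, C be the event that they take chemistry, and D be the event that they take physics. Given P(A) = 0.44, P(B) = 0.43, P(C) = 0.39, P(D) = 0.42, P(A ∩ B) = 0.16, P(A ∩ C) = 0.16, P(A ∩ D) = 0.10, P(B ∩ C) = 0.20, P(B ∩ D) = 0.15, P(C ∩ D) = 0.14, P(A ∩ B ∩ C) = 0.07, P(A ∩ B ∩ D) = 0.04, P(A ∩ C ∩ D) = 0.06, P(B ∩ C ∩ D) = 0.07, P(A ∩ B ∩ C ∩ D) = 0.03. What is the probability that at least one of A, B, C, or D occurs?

By inclusion–exclusion:
P(A ∪ B ∪ C ∪ D) = 0.44 + 0.43 + 0.39 + 0.42 − 0.16 − 0.16 − 0.10 − 0.20 − 0.15 − 0.14 + 0.07 + 0.04 + 0.06 + 0.07 − 0.03 = 0.98

0.98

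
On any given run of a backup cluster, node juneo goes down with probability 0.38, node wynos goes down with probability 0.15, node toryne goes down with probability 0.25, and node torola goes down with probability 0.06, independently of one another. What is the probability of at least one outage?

Independence gives P(none) = ∏(1 − pᵢ).
P(none) = (1 − 0.38) × (1 − 0.15) × (1 − 0.25) × (1 − 0.06) = 0.62 × 0.85 × 0.75 × 0.94 = 0.371535
P(at least one) = 1 − 0.371535 = 0.628465

0.628465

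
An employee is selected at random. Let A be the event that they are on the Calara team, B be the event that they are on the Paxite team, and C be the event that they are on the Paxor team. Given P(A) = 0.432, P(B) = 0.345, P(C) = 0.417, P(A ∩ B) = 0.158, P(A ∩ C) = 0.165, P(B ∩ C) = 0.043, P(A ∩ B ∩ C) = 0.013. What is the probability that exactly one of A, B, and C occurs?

0.501

Using the inclusion–exclusion count for exactly one event:
P(exactly one) = 0.432 + 0.345 + 0.417 − 2·0.158 − 2·0.165 − 2·0.043 + 3·0.013 = 0.501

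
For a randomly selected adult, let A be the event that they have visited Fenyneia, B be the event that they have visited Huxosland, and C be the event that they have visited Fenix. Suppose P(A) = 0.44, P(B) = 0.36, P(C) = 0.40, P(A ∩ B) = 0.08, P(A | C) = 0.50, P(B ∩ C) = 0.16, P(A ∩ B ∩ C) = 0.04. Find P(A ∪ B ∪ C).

0.80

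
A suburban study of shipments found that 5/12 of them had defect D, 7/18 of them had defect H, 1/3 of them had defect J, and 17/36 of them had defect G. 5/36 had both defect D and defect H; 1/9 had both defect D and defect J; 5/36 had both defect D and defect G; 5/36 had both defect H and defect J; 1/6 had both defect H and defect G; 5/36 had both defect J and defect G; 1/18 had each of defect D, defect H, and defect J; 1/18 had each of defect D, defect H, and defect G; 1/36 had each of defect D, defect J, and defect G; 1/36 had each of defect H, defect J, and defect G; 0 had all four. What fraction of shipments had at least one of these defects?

P(at least one) = 5/12 + 7/18 + 1/3 + 17/36 − 5/36 − 1/9 − 5/36 − 5/36 − 1/6 − 5/36 + 1/18 + 1/18 + 1/36 + 1/36 − 0 = 17/18

17/18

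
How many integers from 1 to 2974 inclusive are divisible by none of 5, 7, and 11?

1855

By inclusion-exclusion,
594 + 424 + 270 − 84 − 54 − 38 + 7 = 1119
2974 − 1119 = 1855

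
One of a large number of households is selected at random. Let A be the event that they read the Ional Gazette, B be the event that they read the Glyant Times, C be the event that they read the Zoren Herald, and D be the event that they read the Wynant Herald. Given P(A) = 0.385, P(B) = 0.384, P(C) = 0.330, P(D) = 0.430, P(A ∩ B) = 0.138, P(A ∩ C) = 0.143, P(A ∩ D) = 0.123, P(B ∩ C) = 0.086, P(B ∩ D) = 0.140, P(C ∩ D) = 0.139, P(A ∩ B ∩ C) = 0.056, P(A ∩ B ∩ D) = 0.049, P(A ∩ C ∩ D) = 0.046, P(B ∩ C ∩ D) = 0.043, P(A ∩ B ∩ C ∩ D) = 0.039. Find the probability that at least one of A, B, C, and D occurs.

0.915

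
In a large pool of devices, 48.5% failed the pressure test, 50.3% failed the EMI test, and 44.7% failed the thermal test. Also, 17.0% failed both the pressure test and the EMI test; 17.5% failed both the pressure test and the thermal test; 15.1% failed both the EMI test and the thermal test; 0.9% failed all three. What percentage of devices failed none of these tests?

5.2%

Inclusion–exclusion gives
P(≥1) = 48.5 + 50.3 + 44.7 − 17.0 − 17.5 − 15.1 + 0.9 = 94.8%
P(none) = 100% − 94.8% = 5.2%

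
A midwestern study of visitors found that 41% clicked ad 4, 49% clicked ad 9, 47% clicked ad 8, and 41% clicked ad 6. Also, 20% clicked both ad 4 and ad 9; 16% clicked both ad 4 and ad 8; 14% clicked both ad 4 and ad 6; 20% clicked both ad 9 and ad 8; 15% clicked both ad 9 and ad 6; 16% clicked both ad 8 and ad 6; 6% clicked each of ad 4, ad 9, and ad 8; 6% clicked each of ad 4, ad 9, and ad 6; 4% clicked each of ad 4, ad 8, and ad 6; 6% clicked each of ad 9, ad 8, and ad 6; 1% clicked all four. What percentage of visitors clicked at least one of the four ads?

98%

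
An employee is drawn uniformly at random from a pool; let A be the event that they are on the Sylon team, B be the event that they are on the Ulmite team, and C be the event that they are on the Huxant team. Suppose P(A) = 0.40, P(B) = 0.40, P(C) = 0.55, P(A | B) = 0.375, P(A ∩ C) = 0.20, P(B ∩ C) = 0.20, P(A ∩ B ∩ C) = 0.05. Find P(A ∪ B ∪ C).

0.85

P(A ∩ B) = P(B)·P(A|B) = 0.40 × 0.375 = 0.15
Using inclusion–exclusion:
P(A ∪ B ∪ C) = 0.40 + 0.40 + 0.55 − 0.15 − 0.20 − 0.20 + 0.05 = 0.85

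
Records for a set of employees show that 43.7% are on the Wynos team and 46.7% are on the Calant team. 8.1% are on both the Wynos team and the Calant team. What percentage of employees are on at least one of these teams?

Apply inclusion-exclusion:
P(≥1) = 43.7 + 46.7 − 8.1 = 82.3%

82.3%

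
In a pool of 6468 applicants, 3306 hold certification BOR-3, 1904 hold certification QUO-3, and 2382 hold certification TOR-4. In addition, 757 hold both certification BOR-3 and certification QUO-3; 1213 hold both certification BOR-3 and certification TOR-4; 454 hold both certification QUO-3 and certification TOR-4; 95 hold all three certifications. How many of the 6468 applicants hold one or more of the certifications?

Using inclusion–exclusion:
|at least one| = 3306 + 1904 + 2382 − 757 − 1213 − 454 + 95 = 5263

5263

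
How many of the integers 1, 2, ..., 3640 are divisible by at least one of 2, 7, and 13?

2200

Apply inclusion-exclusion:
⌊3640/2⌋ + ⌊3640/7⌋ + ⌊3640/13⌋ − ⌊3640/14⌋ − ⌊3640/26⌋ − ⌊3640/91⌋ + ⌊3640/182⌋ = 1820 + 520 + 280 − 260 − 140 − 40 + 20 = 2200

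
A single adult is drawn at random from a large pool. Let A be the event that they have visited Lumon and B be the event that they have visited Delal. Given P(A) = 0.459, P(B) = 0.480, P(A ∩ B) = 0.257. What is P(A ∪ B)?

P(A ∪ B) = 0.459 + 0.480 − 0.257 = 0.682

0.682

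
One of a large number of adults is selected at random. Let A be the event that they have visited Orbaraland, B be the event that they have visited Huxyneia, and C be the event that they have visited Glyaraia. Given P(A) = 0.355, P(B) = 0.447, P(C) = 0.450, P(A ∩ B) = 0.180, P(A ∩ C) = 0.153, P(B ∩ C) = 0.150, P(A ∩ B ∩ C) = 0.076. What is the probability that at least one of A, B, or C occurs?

0.845

P(A ∪ B ∪ C) = 0.355 + 0.447 + 0.450 − 0.180 − 0.153 − 0.150 + 0.076 = 0.845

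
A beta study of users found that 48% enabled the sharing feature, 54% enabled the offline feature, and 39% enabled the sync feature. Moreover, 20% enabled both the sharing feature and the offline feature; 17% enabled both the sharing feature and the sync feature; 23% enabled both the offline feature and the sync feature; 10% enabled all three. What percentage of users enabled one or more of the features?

91%

Inclusion–exclusion gives
P(union) = 48 + 54 + 39 − 20 − 17 − 23 + 10 = 91%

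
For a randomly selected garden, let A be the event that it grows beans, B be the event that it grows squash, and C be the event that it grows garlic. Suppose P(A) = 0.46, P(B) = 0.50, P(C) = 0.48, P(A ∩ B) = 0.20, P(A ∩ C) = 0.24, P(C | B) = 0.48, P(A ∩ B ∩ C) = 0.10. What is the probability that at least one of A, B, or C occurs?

P(B ∩ C) = P(B)·P(C|B) = 0.50 × 0.48 = 0.24
P(A ∪ B ∪ C) = 0.46 + 0.50 + 0.48 − 0.20 − 0.24 − 0.24 + 0.10 = 0.86

0.86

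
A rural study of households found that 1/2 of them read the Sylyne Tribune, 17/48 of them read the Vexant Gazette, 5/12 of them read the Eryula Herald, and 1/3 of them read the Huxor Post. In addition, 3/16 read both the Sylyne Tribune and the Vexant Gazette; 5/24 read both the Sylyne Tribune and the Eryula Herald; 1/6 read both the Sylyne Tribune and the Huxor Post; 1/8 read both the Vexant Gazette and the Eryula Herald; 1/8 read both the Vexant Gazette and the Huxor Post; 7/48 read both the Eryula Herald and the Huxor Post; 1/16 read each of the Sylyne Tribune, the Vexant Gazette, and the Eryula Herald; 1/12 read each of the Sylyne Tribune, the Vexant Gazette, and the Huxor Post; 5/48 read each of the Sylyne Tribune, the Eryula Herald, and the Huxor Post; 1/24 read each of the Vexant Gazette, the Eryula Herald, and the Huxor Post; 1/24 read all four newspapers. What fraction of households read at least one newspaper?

P(at least one) = 1/2 + 17/48 + 5/12 + 1/3 − 3/16 − 5/24 − 1/6 − 1/8 − 1/8 − 7/48 + 1/16 + 1/12 + 5/48 + 1/24 − 1/24 = 43/48

43/48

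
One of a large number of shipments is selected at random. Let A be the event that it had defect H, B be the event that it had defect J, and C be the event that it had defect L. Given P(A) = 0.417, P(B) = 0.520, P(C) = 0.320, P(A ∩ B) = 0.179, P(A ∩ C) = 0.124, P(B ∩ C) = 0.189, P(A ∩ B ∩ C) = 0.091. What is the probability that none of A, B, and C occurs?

0.144

By inclusion-exclusion,
P(A ∪ B ∪ C) = 0.417 + 0.520 + 0.320 − 0.179 − 0.124 − 0.189 + 0.091 = 0.856
P(none) = 1 − 0.856 = 0.144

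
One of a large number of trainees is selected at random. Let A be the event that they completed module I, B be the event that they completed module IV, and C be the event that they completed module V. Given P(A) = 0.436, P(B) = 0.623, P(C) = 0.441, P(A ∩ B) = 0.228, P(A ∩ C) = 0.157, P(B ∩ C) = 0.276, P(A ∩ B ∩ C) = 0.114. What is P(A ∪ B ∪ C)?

Using inclusion–exclusion:
P(A ∪ B ∪ C) = 0.436 + 0.623 + 0.441 − 0.228 − 0.157 − 0.276 + 0.114 = 0.953

0.953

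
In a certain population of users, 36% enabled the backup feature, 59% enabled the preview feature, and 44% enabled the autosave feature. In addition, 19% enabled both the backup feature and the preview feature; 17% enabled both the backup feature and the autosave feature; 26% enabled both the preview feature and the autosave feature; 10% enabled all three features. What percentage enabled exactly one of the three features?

By inclusion–exclusion (exactly-one form):
P(exactly one) = 36 + 59 + 44 − 2·19 − 2·17 − 2·26 + 3·10 = 45%

45%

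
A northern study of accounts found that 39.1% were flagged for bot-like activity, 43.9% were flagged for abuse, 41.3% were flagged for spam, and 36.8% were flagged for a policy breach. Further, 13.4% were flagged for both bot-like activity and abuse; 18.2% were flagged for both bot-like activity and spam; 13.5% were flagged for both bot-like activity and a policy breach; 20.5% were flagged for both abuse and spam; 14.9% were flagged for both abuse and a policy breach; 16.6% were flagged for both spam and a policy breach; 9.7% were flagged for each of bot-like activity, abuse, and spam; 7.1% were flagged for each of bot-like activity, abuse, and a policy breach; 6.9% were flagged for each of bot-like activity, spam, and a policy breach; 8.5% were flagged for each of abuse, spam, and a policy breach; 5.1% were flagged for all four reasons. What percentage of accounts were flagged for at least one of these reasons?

91.1%

Apply inclusion-exclusion:
P(union) = 39.1 + 43.9 + 41.3 + 36.8 − 13.4 − 18.2 − 13.5 − 20.5 − 14.9 − 16.6 + 9.7 + 7.1 + 6.9 + 8.5 − 5.1 = 91.1%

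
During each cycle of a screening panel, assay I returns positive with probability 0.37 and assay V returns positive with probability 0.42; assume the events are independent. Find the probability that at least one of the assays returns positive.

0.6346

Since the events are independent, P(none) is the product of the individual non-occurrence probabilities.
P(none) = (1 − 0.37) × (1 − 0.42) = 0.63 × 0.58 = 0.3654
P(at least one) = 1 − 0.3654 = 0.6346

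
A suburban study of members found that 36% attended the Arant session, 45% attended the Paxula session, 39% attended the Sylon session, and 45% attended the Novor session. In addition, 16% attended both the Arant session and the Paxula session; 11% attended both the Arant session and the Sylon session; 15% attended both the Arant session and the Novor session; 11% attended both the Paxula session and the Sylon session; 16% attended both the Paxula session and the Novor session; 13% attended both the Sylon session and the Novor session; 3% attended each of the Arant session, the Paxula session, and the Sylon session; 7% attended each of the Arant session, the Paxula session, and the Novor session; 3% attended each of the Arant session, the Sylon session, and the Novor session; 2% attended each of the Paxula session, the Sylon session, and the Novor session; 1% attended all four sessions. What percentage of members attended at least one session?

97%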